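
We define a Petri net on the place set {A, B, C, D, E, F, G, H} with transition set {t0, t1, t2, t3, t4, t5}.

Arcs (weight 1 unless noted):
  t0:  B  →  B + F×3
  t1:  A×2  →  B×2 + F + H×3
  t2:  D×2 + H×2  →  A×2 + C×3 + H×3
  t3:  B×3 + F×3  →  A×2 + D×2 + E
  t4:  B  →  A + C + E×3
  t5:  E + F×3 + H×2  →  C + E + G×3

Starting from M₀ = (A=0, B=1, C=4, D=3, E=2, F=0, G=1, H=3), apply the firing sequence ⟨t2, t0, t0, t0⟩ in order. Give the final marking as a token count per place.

(A=2, B=1, C=7, D=1, E=2, F=9, G=1, H=4)

step 1: fire t2:  (A=0, B=1, C=4, D=3, E=2, F=0, G=1, H=3) → (A=2, B=1, C=7, D=1, E=2, F=0, G=1, H=4)
step 2: fire t0:  (A=2, B=1, C=7, D=1, E=2, F=0, G=1, H=4) → (A=2, B=1, C=7, D=1, E=2, F=3, G=1, H=4)
step 3: fire t0:  (A=2, B=1, C=7, D=1, E=2, F=3, G=1, H=4) → (A=2, B=1, C=7, D=1, E=2, F=6, G=1, H=4)
step 4: fire t0:  (A=2, B=1, C=7, D=1, E=2, F=6, G=1, H=4) → (A=2, B=1, C=7, D=1, E=2, F=9, G=1, H=4)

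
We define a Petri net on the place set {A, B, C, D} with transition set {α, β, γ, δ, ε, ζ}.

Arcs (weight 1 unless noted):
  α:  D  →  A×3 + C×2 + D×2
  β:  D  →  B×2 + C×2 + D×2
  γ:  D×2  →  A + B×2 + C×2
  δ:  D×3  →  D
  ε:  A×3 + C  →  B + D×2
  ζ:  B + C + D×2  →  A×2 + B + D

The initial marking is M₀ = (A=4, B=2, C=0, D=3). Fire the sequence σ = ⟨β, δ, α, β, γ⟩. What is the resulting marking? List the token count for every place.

step 1: fire β:  (A=4, B=2, C=0, D=3) → (A=4, B=4, C=2, D=4)
step 2: fire δ:  (A=4, B=4, C=2, D=4) → (A=4, B=4, C=2, D=2)
step 3: fire α:  (A=4, B=4, C=2, D=2) → (A=7, B=4, C=4, D=3)
step 4: fire β:  (A=7, B=4, C=4, D=3) → (A=7, B=6, C=6, D=4)
step 5: fire γ:  (A=7, B=6, C=6, D=4) → (A=8, B=8, C=8, D=2)

(A=8, B=8, C=8, D=2)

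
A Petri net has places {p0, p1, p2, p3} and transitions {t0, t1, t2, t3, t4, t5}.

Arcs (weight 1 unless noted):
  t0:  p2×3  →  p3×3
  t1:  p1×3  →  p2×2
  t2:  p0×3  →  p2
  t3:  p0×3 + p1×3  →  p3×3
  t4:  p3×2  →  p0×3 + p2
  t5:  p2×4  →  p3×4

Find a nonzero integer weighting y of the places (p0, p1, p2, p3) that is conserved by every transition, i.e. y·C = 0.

y = (p0:1, p1:2, p2:3, p3:3)

Incidence matrix C (rows=places, cols=transitions):
       t0   t1   t2   t3   t4   t5
   p0   0    0   -3   -3    3    0
   p1   0   -3    0   -3    0    0
   p2  -3    2    1    0    1   -4
   p3   3    0    0    3   -2    4

Candidate y = [1, 2, 3, 3]; check y·C column-wise:
  col t0: 1·0 + 2·0 + 3·-3 + 3·3 = 0
  col t1: 1·0 + 2·-3 + 3·2 + 3·0 = 0
  col t2: 1·-3 + 2·0 + 3·1 + 3·0 = 0
  col t3: 1·-3 + 2·-3 + 3·0 + 3·3 = 0
  col t4: 1·3 + 2·0 + 3·1 + 3·-2 = 0
  col t5: 1·0 + 2·0 + 3·-4 + 3·4 = 0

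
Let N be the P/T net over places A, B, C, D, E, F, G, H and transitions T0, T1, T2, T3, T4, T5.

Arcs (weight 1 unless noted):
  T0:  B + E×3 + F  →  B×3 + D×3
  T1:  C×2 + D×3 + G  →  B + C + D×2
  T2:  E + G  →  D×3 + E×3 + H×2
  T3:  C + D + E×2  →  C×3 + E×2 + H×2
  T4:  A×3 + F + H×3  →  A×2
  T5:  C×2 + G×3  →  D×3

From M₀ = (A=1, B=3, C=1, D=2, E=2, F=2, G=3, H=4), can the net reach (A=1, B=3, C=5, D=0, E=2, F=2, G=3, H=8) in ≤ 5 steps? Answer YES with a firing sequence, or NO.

YES — reachable via ⟨T3, T3⟩ (2 firings)

step 1: fire T3:  (A=1, B=3, C=1, D=2, E=2, F=2, G=3, H=4) → (A=1, B=3, C=3, D=1, E=2, F=2, G=3, H=6)
step 2: fire T3:  (A=1, B=3, C=3, D=1, E=2, F=2, G=3, H=6) → (A=1, B=3, C=5, D=0, E=2, F=2, G=3, H=8)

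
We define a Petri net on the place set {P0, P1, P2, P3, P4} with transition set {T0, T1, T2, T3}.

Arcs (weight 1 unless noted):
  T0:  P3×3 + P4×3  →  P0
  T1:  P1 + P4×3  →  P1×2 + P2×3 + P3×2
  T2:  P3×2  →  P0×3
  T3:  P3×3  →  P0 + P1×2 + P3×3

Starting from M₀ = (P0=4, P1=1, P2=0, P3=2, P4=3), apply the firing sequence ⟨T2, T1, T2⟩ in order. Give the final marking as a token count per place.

step 1: fire T2:  (P0=4, P1=1, P2=0, P3=2, P4=3) → (P0=7, P1=1, P2=0, P3=0, P4=3)
step 2: fire T1:  (P0=7, P1=1, P2=0, P3=0, P4=3) → (P0=7, P1=2, P2=3, P3=2, P4=0)
step 3: fire T2:  (P0=7, P1=2, P2=3, P3=2, P4=0) → (P0=10, P1=2, P2=3, P3=0, P4=0)

(P0=10, P1=2, P2=3, P3=0, P4=0)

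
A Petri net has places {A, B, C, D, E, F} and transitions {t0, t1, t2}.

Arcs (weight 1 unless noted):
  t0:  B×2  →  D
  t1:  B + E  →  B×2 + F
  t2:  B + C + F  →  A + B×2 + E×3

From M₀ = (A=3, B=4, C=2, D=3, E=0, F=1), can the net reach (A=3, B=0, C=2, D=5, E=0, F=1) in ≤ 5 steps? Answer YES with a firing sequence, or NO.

YES — reachable via ⟨t0, t0⟩ (2 firings)

step 1: fire t0:  (A=3, B=4, C=2, D=3, E=0, F=1) → (A=3, B=2, C=2, D=4, E=0, F=1)
step 2: fire t0:  (A=3, B=2, C=2, D=4, E=0, F=1) → (A=3, B=0, C=2, D=5, E=0, F=1)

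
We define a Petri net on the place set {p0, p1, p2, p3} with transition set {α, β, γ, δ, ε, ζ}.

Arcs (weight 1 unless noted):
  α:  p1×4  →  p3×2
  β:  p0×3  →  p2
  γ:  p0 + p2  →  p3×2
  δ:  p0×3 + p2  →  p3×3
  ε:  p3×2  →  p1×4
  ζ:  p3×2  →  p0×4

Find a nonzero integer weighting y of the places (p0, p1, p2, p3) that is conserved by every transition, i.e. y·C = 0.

y = (p0:1, p1:1, p2:3, p3:2)

Incidence matrix C (rows=places, cols=transitions):
        α    β    γ    δ    ε    ζ
   p0   0   -3   -1   -3    0    4
   p1  -4    0    0    0    4    0
   p2   0    1   -1   -1    0    0
   p3   2    0    2    3   -2   -2

Candidate y = [1, 1, 3, 2]; check y·C column-wise:
  col α: 1·0 + 1·-4 + 3·0 + 2·2 = 0
  col β: 1·-3 + 1·0 + 3·1 + 2·0 = 0
  col γ: 1·-1 + 1·0 + 3·-1 + 2·2 = 0
  col δ: 1·-3 + 1·0 + 3·-1 + 2·3 = 0
  col ε: 1·0 + 1·4 + 3·0 + 2·-2 = 0
  col ζ: 1·4 + 1·0 + 3·0 + 2·-2 = 0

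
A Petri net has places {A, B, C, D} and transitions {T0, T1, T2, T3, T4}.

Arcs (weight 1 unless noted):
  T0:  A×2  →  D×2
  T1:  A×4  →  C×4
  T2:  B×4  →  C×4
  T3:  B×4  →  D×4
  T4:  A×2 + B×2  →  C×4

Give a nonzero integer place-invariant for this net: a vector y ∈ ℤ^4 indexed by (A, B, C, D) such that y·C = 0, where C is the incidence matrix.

Incidence matrix C (rows=places, cols=transitions):
       T0   T1   T2   T3   T4
    A  -2   -4    0    0   -2
    B   0    0   -4   -4   -2
    C   0    4    4    0    4
    D   2    0    0    4    0

Candidate y = [1, 1, 1, 1]; check y·C column-wise:
  col T0: 1·-2 + 1·0 + 1·0 + 1·2 = 0
  col T1: 1·-4 + 1·0 + 1·4 + 1·0 = 0
  col T2: 1·0 + 1·-4 + 1·4 + 1·0 = 0
  col T3: 1·0 + 1·-4 + 1·0 + 1·4 = 0
  col T4: 1·-2 + 1·-2 + 1·4 + 1·0 = 0

y = (A:1, B:1, C:1, D:1)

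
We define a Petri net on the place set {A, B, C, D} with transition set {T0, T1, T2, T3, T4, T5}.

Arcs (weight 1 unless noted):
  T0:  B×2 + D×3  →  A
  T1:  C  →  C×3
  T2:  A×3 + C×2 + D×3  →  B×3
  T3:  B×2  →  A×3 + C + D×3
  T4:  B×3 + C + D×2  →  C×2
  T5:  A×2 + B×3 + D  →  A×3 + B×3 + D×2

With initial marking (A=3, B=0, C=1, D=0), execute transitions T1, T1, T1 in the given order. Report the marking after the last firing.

step 1: fire T1:  (A=3, B=0, C=1, D=0) → (A=3, B=0, C=3, D=0)
step 2: fire T1:  (A=3, B=0, C=3, D=0) → (A=3, B=0, C=5, D=0)
step 3: fire T1:  (A=3, B=0, C=5, D=0) → (A=3, B=0, C=7, D=0)

(A=3, B=0, C=7, D=0)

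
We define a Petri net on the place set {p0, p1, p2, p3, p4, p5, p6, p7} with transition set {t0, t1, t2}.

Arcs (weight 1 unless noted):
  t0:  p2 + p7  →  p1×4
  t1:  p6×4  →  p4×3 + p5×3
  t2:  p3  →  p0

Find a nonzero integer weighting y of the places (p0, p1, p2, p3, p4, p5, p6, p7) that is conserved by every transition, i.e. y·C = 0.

y = (p0:0, p1:1, p2:4, p3:0, p4:0, p5:0, p6:0, p7:0)

Incidence matrix C (rows=places, cols=transitions):
       t0   t1   t2
   p0   0    0    1
   p1   4    0    0
   p2  -1    0    0
   p3   0    0   -1
   p4   0    3    0
   p5   0    3    0
   p6   0   -4    0
   p7  -1    0    0

Candidate y = [0, 1, 4, 0, 0, 0, 0, 0]; check y·C column-wise:
  col t0: 1·4 + 4·-1 + 0·-1 = 0
  col t1: 1·0 + 4·0 + 0·3 + 0·3 + 0·-4 = 0
  col t2: 0·1 + 1·0 + 4·0 + 0·-1 = 0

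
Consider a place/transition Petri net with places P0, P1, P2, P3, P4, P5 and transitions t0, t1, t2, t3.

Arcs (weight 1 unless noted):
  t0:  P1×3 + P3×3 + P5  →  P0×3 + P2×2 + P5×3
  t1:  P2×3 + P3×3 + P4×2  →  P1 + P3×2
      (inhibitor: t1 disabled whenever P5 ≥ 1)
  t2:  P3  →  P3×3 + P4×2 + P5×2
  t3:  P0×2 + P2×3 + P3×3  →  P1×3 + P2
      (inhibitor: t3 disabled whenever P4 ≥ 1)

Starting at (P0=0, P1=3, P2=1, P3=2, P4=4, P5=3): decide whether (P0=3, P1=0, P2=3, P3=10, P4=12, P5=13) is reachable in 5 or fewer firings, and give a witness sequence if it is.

depth 0: 1 marking
depth 1: 2 markings reached so far
depth 2: 4 markings reached so far
depth 3: 6 markings reached so far
depth 4: 8 markings reached so far
depth 5: 10 markings reached so far
target is not among the 10 markings reachable within 5 steps

NO — not reachable within 5 firings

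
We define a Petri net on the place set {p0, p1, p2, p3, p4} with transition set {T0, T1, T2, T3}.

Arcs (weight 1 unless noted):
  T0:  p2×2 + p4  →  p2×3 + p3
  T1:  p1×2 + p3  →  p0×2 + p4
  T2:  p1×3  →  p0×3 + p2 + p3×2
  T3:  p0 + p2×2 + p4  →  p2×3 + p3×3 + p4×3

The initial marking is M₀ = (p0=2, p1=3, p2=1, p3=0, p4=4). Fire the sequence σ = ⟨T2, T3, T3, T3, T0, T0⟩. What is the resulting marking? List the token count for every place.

step 1: fire T2:  (p0=2, p1=3, p2=1, p3=0, p4=4) → (p0=5, p1=0, p2=2, p3=2, p4=4)
step 2: fire T3:  (p0=5, p1=0, p2=2, p3=2, p4=4) → (p0=4, p1=0, p2=3, p3=5, p4=6)
step 3: fire T3:  (p0=4, p1=0, p2=3, p3=5, p4=6) → (p0=3, p1=0, p2=4, p3=8, p4=8)
step 4: fire T3:  (p0=3, p1=0, p2=4, p3=8, p4=8) → (p0=2, p1=0, p2=5, p3=11, p4=10)
step 5: fire T0:  (p0=2, p1=0, p2=5, p3=11, p4=10) → (p0=2, p1=0, p2=6, p3=12, p4=9)
step 6: fire T0:  (p0=2, p1=0, p2=6, p3=12, p4=9) → (p0=2, p1=0, p2=7, p3=13, p4=8)

(p0=2, p1=0, p2=7, p3=13, p4=8)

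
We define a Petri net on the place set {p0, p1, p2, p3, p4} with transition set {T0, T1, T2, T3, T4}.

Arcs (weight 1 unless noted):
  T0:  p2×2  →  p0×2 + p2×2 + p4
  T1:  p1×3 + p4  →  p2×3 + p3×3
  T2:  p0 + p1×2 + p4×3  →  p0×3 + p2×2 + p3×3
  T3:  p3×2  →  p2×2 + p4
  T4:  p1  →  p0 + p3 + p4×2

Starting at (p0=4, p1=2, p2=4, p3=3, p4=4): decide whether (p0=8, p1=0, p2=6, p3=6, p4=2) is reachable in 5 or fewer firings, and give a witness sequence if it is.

YES — reachable via ⟨T0, T2⟩ (2 firings)

step 1: fire T0:  (p0=4, p1=2, p2=4, p3=3, p4=4) → (p0=6, p1=2, p2=4, p3=3, p4=5)
step 2: fire T2:  (p0=6, p1=2, p2=4, p3=3, p4=5) → (p0=8, p1=0, p2=6, p3=6, p4=2)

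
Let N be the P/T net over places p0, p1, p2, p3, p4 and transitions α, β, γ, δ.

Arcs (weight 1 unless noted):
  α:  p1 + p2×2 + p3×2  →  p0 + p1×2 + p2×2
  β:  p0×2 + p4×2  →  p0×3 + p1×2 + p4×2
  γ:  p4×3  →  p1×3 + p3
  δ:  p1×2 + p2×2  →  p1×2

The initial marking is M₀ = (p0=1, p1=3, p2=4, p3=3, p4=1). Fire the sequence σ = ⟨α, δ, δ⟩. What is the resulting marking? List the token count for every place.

step 1: fire α:  (p0=1, p1=3, p2=4, p3=3, p4=1) → (p0=2, p1=4, p2=4, p3=1, p4=1)
step 2: fire δ:  (p0=2, p1=4, p2=4, p3=1, p4=1) → (p0=2, p1=4, p2=2, p3=1, p4=1)
step 3: fire δ:  (p0=2, p1=4, p2=2, p3=1, p4=1) → (p0=2, p1=4, p2=0, p3=1, p4=1)

(p0=2, p1=4, p2=0, p3=1, p4=1)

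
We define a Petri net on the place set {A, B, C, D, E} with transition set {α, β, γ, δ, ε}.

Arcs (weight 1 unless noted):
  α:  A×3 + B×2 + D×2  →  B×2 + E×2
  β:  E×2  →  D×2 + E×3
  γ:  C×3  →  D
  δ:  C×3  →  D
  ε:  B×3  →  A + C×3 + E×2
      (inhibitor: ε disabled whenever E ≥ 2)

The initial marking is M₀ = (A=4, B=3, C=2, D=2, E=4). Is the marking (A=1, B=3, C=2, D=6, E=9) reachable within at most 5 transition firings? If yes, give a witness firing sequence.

step 1: fire α:  (A=4, B=3, C=2, D=2, E=4) → (A=1, B=3, C=2, D=0, E=6)
step 2: fire β:  (A=1, B=3, C=2, D=0, E=6) → (A=1, B=3, C=2, D=2, E=7)
step 3: fire β:  (A=1, B=3, C=2, D=2, E=7) → (A=1, B=3, C=2, D=4, E=8)
step 4: fire β:  (A=1, B=3, C=2, D=4, E=8) → (A=1, B=3, C=2, D=6, E=9)

YES — reachable via ⟨α, β, β, β⟩ (4 firings)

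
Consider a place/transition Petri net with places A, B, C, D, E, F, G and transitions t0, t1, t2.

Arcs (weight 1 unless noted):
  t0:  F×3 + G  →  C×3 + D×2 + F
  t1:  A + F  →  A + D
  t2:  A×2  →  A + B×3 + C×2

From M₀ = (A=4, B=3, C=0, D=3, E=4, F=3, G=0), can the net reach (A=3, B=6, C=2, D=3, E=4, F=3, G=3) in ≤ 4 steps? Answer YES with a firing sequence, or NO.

depth 0: 1 marking
depth 1: 3 markings reached so far
depth 2: 6 markings reached so far
depth 3: 10 markings reached so far
depth 4: 13 markings reached so far
target is not among the 13 markings reachable within 4 steps

NO — not reachable within 4 firings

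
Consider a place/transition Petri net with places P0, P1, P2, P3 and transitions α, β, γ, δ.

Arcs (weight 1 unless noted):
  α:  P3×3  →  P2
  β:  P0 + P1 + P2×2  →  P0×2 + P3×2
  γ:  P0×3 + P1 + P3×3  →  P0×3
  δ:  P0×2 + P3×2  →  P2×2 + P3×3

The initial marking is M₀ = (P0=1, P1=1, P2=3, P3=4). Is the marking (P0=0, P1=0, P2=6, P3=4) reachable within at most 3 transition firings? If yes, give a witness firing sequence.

NO — not reachable within 3 firings

depth 0: 1 marking
depth 1: 3 markings reached so far
depth 2: 5 markings reached so far
depth 3: 7 markings reached so far
target is not among the 7 markings reachable within 3 steps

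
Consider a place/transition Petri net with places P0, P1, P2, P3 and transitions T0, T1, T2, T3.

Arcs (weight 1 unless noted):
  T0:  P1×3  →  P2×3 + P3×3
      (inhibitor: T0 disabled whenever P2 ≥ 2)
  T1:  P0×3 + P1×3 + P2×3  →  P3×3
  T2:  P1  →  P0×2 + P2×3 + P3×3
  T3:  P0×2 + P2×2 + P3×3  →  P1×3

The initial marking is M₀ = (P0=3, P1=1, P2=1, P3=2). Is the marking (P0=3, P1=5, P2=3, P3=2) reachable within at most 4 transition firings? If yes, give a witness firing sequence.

YES — reachable via ⟨T2, T3, T2, T3⟩ (4 firings)

step 1: fire T2:  (P0=3, P1=1, P2=1, P3=2) → (P0=5, P1=0, P2=4, P3=5)
step 2: fire T3:  (P0=5, P1=0, P2=4, P3=5) → (P0=3, P1=3, P2=2, P3=2)
step 3: fire T2:  (P0=3, P1=3, P2=2, P3=2) → (P0=5, P1=2, P2=5, P3=5)
step 4: fire T3:  (P0=5, P1=2, P2=5, P3=5) → (P0=3, P1=5, P2=3, P3=2)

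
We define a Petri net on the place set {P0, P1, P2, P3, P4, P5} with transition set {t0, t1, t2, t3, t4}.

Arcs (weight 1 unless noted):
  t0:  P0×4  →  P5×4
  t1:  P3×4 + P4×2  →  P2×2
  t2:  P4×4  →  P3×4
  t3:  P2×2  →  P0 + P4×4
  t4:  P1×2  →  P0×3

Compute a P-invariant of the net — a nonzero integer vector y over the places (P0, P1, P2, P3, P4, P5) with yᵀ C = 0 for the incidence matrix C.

y = (P0:2, P1:3, P2:3, P3:1, P4:1, P5:2)

Incidence matrix C (rows=places, cols=transitions):
       t0   t1   t2   t3   t4
   P0  -4    0    0    1    3
   P1   0    0    0    0   -2
   P2   0    2    0   -2    0
   P3   0   -4    4    0    0
   P4   0   -2   -4    4    0
   P5   4    0    0    0    0

Candidate y = [2, 3, 3, 1, 1, 2]; check y·C column-wise:
  col t0: 2·-4 + 3·0 + 3·0 + 1·0 + 1·0 + 2·4 = 0
  col t1: 2·0 + 3·0 + 3·2 + 1·-4 + 1·-2 + 2·0 = 0
  col t2: 2·0 + 3·0 + 3·0 + 1·4 + 1·-4 + 2·0 = 0
  col t3: 2·1 + 3·0 + 3·-2 + 1·0 + 1·4 + 2·0 = 0
  col t4: 2·3 + 3·-2 + 3·0 + 1·0 + 1·0 + 2·0 = 0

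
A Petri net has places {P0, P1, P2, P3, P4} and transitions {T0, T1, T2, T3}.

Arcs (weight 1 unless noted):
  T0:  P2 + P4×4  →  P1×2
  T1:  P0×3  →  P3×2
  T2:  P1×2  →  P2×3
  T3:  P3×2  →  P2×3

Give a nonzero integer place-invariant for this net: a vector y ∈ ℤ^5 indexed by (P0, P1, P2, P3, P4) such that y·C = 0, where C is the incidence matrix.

y = (P0:2, P1:3, P2:2, P3:3, P4:1)

Incidence matrix C (rows=places, cols=transitions):
       T0   T1   T2   T3
   P0   0   -3    0    0
   P1   2    0   -2    0
   P2  -1    0    3    3
   P3   0    2    0   -2
   P4  -4    0    0    0

Candidate y = [2, 3, 2, 3, 1]; check y·C column-wise:
  col T0: 2·0 + 3·2 + 2·-1 + 3·0 + 1·-4 = 0
  col T1: 2·-3 + 3·0 + 2·0 + 3·2 + 1·0 = 0
  col T2: 2·0 + 3·-2 + 2·3 + 3·0 + 1·0 = 0
  col T3: 2·0 + 3·0 + 2·3 + 3·-2 + 1·0 = 0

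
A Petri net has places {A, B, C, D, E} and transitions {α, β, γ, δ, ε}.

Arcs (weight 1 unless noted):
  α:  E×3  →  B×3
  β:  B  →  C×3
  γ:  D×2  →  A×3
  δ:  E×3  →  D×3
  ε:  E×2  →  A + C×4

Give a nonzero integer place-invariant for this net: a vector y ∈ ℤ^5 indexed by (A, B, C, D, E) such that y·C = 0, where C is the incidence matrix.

y = (A:2, B:3, C:1, D:3, E:3)

Incidence matrix C (rows=places, cols=transitions):
        α    β    γ    δ    ε
    A   0    0    3    0    1
    B   3   -1    0    0    0
    C   0    3    0    0    4
    D   0    0   -2    3    0
    E  -3    0    0   -3   -2

Candidate y = [2, 3, 1, 3, 3]; check y·C column-wise:
  col α: 2·0 + 3·3 + 1·0 + 3·0 + 3·-3 = 0
  col β: 2·0 + 3·-1 + 1·3 + 3·0 + 3·0 = 0
  col γ: 2·3 + 3·0 + 1·0 + 3·-2 + 3·0 = 0
  col δ: 2·0 + 3·0 + 1·0 + 3·3 + 3·-3 = 0
  col ε: 2·1 + 3·0 + 1·4 + 3·0 + 3·-2 = 0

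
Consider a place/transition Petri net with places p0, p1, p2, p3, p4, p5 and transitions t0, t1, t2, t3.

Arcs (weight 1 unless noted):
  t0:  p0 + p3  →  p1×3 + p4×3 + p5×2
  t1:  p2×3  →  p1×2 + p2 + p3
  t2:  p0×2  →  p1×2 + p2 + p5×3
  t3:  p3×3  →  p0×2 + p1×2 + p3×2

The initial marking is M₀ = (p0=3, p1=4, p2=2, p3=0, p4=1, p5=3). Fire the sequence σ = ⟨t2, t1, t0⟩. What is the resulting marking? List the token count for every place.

step 1: fire t2:  (p0=3, p1=4, p2=2, p3=0, p4=1, p5=3) → (p0=1, p1=6, p2=3, p3=0, p4=1, p5=6)
step 2: fire t1:  (p0=1, p1=6, p2=3, p3=0, p4=1, p5=6) → (p0=1, p1=8, p2=1, p3=1, p4=1, p5=6)
step 3: fire t0:  (p0=1, p1=8, p2=1, p3=1, p4=1, p5=6) → (p0=0, p1=11, p2=1, p3=0, p4=4, p5=8)

(p0=0, p1=11, p2=1, p3=0, p4=4, p5=8)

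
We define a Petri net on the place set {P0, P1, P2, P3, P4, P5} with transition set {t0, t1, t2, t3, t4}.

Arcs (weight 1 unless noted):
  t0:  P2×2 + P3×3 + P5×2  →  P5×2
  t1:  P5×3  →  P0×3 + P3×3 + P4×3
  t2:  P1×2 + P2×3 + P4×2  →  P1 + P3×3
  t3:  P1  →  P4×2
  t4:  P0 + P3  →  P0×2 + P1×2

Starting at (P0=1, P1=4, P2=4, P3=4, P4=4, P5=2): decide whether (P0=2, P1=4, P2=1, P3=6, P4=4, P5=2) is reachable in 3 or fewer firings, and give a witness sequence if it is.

step 1: fire t2:  (P0=1, P1=4, P2=4, P3=4, P4=4, P5=2) → (P0=1, P1=3, P2=1, P3=7, P4=2, P5=2)
step 2: fire t3:  (P0=1, P1=3, P2=1, P3=7, P4=2, P5=2) → (P0=1, P1=2, P2=1, P3=7, P4=4, P5=2)
step 3: fire t4:  (P0=1, P1=2, P2=1, P3=7, P4=4, P5=2) → (P0=2, P1=4, P2=1, P3=6, P4=4, P5=2)

YES — reachable via ⟨t2, t3, t4⟩ (3 firings)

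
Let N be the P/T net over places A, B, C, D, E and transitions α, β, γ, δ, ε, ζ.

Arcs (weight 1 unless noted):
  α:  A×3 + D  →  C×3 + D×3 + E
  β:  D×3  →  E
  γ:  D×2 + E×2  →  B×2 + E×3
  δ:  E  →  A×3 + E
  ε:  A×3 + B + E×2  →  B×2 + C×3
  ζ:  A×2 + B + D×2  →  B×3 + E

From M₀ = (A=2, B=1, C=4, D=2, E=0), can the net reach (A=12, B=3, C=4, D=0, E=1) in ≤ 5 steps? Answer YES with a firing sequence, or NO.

YES — reachable via ⟨ζ, δ, δ, δ, δ⟩ (5 firings)

step 1: fire ζ:  (A=2, B=1, C=4, D=2, E=0) → (A=0, B=3, C=4, D=0, E=1)
step 2: fire δ:  (A=0, B=3, C=4, D=0, E=1) → (A=3, B=3, C=4, D=0, E=1)
step 3: fire δ:  (A=3, B=3, C=4, D=0, E=1) → (A=6, B=3, C=4, D=0, E=1)
step 4: fire δ:  (A=6, B=3, C=4, D=0, E=1) → (A=9, B=3, C=4, D=0, E=1)
step 5: fire δ:  (A=9, B=3, C=4, D=0, E=1) → (A=12, B=3, C=4, D=0, E=1)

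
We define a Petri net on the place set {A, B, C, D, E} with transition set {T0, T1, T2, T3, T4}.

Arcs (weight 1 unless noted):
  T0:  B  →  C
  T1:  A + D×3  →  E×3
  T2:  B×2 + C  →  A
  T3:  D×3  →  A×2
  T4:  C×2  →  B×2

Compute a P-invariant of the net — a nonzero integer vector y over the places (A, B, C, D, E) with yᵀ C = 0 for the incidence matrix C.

y = (A:3, B:1, C:1, D:2, E:3)

Incidence matrix C (rows=places, cols=transitions):
       T0   T1   T2   T3   T4
    A   0   -1    1    2    0
    B  -1    0   -2    0    2
    C   1    0   -1    0   -2
    D   0   -3    0   -3    0
    E   0    3    0    0    0

Candidate y = [3, 1, 1, 2, 3]; check y·C column-wise:
  col T0: 3·0 + 1·-1 + 1·1 + 2·0 + 3·0 = 0
  col T1: 3·-1 + 1·0 + 1·0 + 2·-3 + 3·3 = 0
  col T2: 3·1 + 1·-2 + 1·-1 + 2·0 + 3·0 = 0
  col T3: 3·2 + 1·0 + 1·0 + 2·-3 + 3·0 = 0
  col T4: 3·0 + 1·2 + 1·-2 + 2·0 + 3·0 = 0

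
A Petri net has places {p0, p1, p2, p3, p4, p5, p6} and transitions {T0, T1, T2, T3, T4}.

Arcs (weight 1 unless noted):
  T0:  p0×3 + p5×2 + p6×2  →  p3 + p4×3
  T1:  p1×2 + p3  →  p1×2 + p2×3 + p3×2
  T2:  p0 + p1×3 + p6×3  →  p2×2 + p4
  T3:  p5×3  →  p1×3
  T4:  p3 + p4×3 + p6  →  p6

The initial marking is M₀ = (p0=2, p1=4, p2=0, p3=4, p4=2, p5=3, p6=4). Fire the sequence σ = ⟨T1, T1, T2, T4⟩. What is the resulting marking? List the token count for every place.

step 1: fire T1:  (p0=2, p1=4, p2=0, p3=4, p4=2, p5=3, p6=4) → (p0=2, p1=4, p2=3, p3=5, p4=2, p5=3, p6=4)
step 2: fire T1:  (p0=2, p1=4, p2=3, p3=5, p4=2, p5=3, p6=4) → (p0=2, p1=4, p2=6, p3=6, p4=2, p5=3, p6=4)
step 3: fire T2:  (p0=2, p1=4, p2=6, p3=6, p4=2, p5=3, p6=4) → (p0=1, p1=1, p2=8, p3=6, p4=3, p5=3, p6=1)
step 4: fire T4:  (p0=1, p1=1, p2=8, p3=6, p4=3, p5=3, p6=1) → (p0=1, p1=1, p2=8, p3=5, p4=0, p5=3, p6=1)

(p0=1, p1=1, p2=8, p3=5, p4=0, p5=3, p6=1)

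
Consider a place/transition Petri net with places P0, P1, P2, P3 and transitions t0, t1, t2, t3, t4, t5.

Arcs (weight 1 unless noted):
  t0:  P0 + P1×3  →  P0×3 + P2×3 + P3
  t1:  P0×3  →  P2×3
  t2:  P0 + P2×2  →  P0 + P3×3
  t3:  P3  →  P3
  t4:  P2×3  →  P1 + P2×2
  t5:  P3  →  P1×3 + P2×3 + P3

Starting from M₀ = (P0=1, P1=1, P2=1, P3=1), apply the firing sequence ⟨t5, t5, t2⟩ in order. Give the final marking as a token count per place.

(P0=1, P1=7, P2=5, P3=4)

step 1: fire t5:  (P0=1, P1=1, P2=1, P3=1) → (P0=1, P1=4, P2=4, P3=1)
step 2: fire t5:  (P0=1, P1=4, P2=4, P3=1) → (P0=1, P1=7, P2=7, P3=1)
step 3: fire t2:  (P0=1, P1=7, P2=7, P3=1) → (P0=1, P1=7, P2=5, P3=4)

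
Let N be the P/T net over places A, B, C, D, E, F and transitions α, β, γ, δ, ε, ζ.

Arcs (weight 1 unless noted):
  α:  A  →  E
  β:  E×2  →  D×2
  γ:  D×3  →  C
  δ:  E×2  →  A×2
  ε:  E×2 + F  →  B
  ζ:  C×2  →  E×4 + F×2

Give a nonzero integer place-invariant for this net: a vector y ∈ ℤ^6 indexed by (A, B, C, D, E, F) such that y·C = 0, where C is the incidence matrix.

Incidence matrix C (rows=places, cols=transitions):
        α    β    γ    δ    ε    ζ
    A  -1    0    0    2    0    0
    B   0    0    0    0    1    0
    C   0    0    1    0    0   -2
    D   0    2   -3    0    0    0
    E   1   -2    0   -2   -2    4
    F   0    0    0    0   -1    2

Candidate y = [1, 3, 3, 1, 1, 1]; check y·C column-wise:
  col α: 1·-1 + 3·0 + 3·0 + 1·0 + 1·1 + 1·0 = 0
  col β: 1·0 + 3·0 + 3·0 + 1·2 + 1·-2 + 1·0 = 0
  col γ: 1·0 + 3·0 + 3·1 + 1·-3 + 1·0 + 1·0 = 0
  col δ: 1·2 + 3·0 + 3·0 + 1·0 + 1·-2 + 1·0 = 0
  col ε: 1·0 + 3·1 + 3·0 + 1·0 + 1·-2 + 1·-1 = 0
  col ζ: 1·0 + 3·0 + 3·-2 + 1·0 + 1·4 + 1·2 = 0

y = (A:1, B:3, C:3, D:1, E:1, F:1)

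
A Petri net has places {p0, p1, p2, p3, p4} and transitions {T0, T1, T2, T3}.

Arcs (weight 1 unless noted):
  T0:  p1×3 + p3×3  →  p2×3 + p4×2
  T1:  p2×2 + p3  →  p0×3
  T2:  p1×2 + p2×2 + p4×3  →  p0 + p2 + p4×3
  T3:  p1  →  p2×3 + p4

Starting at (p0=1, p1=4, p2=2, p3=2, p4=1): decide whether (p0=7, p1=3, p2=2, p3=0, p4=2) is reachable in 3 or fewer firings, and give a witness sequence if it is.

depth 0: 1 marking
depth 1: 3 markings reached so far
depth 2: 5 markings reached so far
depth 3: 9 markings reached so far
target is not among the 9 markings reachable within 3 steps

NO — not reachable within 3 firings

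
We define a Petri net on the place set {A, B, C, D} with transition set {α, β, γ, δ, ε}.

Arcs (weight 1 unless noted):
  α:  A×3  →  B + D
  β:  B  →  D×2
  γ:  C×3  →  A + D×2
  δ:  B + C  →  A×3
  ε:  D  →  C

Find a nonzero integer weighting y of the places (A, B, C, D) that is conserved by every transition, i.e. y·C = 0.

y = (A:1, B:2, C:1, D:1)

Incidence matrix C (rows=places, cols=transitions):
        α    β    γ    δ    ε
    A  -3    0    1    3    0
    B   1   -1    0   -1    0
    C   0    0   -3   -1    1
    D   1    2    2    0   -1

Candidate y = [1, 2, 1, 1]; check y·C column-wise:
  col α: 1·-3 + 2·1 + 1·0 + 1·1 = 0
  col β: 1·0 + 2·-1 + 1·0 + 1·2 = 0
  col γ: 1·1 + 2·0 + 1·-3 + 1·2 = 0
  col δ: 1·3 + 2·-1 + 1·-1 + 1·0 = 0
  col ε: 1·0 + 2·0 + 1·1 + 1·-1 = 0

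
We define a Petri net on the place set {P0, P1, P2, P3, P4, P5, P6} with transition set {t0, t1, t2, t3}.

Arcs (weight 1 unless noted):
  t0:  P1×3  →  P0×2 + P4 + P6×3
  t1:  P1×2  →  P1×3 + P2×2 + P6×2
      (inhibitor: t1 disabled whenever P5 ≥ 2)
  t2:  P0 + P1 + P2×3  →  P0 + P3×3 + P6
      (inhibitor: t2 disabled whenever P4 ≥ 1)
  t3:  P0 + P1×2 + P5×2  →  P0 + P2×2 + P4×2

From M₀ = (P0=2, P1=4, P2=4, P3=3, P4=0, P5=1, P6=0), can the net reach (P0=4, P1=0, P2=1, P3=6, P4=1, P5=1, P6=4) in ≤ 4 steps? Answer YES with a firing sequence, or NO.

YES — reachable via ⟨t2, t0⟩ (2 firings)

step 1: fire t2:  (P0=2, P1=4, P2=4, P3=3, P4=0, P5=1, P6=0) → (P0=2, P1=3, P2=1, P3=6, P4=0, P5=1, P6=1)
step 2: fire t0:  (P0=2, P1=3, P2=1, P3=6, P4=0, P5=1, P6=1) → (P0=4, P1=0, P2=1, P3=6, P4=1, P5=1, P6=4)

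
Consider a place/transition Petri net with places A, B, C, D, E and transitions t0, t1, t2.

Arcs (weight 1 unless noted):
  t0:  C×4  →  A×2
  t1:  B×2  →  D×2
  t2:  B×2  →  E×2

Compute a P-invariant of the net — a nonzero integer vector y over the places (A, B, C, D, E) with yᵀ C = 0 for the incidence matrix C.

y = (A:2, B:0, C:1, D:0, E:0)

Incidence matrix C (rows=places, cols=transitions):
       t0   t1   t2
    A   2    0    0
    B   0   -2   -2
    C  -4    0    0
    D   0    2    0
    E   0    0    2

Candidate y = [2, 0, 1, 0, 0]; check y·C column-wise:
  col t0: 2·2 + 1·-4 = 0
  col t1: 2·0 + 0·-2 + 1·0 + 0·2 = 0
  col t2: 2·0 + 0·-2 + 1·0 + 0·2 = 0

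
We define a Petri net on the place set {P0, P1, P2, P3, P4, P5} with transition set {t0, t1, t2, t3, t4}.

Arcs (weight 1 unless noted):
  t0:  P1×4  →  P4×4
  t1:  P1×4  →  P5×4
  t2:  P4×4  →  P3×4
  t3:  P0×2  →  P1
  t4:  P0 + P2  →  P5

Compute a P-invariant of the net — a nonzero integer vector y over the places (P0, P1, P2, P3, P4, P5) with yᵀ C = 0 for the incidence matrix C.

Incidence matrix C (rows=places, cols=transitions):
       t0   t1   t2   t3   t4
   P0   0    0    0   -2   -1
   P1  -4   -4    0    1    0
   P2   0    0    0    0   -1
   P3   0    0    4    0    0
   P4   4    0   -4    0    0
   P5   0    4    0    0    1

Candidate y = [1, 2, 1, 2, 2, 2]; check y·C column-wise:
  col t0: 1·0 + 2·-4 + 1·0 + 2·0 + 2·4 + 2·0 = 0
  col t1: 1·0 + 2·-4 + 1·0 + 2·0 + 2·0 + 2·4 = 0
  col t2: 1·0 + 2·0 + 1·0 + 2·4 + 2·-4 + 2·0 = 0
  col t3: 1·-2 + 2·1 + 1·0 + 2·0 + 2·0 + 2·0 = 0
  col t4: 1·-1 + 2·0 + 1·-1 + 2·0 + 2·0 + 2·1 = 0

y = (P0:1, P1:2, P2:1, P3:2, P4:2, P5:2)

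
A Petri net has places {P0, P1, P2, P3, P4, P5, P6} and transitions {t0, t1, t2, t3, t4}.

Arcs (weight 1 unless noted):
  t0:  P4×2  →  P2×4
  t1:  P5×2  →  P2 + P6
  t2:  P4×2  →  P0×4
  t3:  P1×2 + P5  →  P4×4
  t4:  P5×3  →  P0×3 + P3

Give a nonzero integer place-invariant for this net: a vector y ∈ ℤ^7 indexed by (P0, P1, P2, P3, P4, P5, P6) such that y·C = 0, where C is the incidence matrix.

y = (P0:4, P1:15, P2:4, P3:-6, P4:8, P5:2, P6:0)

Incidence matrix C (rows=places, cols=transitions):
       t0   t1   t2   t3   t4
   P0   0    0    4    0    3
   P1   0    0    0   -2    0
   P2   4    1    0    0    0
   P3   0    0    0    0    1
   P4  -2    0   -2    4    0
   P5   0   -2    0   -1   -3
   P6   0    1    0    0    0

Candidate y = [4, 15, 4, -6, 8, 2, 0]; check y·C column-wise:
  col t0: 4·0 + 15·0 + 4·4 + -6·0 + 8·-2 + 2·0 = 0
  col t1: 4·0 + 15·0 + 4·1 + -6·0 + 8·0 + 2·-2 + 0·1 = 0
  col t2: 4·4 + 15·0 + 4·0 + -6·0 + 8·-2 + 2·0 = 0
  col t3: 4·0 + 15·-2 + 4·0 + -6·0 + 8·4 + 2·-1 = 0
  col t4: 4·3 + 15·0 + 4·0 + -6·1 + 8·0 + 2·-3 = 0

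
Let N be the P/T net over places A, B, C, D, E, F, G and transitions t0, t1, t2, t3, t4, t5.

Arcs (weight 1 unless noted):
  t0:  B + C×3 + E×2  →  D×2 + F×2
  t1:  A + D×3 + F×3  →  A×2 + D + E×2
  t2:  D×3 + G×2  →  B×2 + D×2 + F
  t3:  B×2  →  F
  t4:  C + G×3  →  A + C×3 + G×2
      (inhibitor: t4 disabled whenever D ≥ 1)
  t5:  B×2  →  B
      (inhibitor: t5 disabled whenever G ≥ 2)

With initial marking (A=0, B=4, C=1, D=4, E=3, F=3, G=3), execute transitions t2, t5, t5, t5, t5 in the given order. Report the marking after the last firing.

step 1: fire t2:  (A=0, B=4, C=1, D=4, E=3, F=3, G=3) → (A=0, B=6, C=1, D=3, E=3, F=4, G=1)
step 2: fire t5:  (A=0, B=6, C=1, D=3, E=3, F=4, G=1) → (A=0, B=5, C=1, D=3, E=3, F=4, G=1)
step 3: fire t5:  (A=0, B=5, C=1, D=3, E=3, F=4, G=1) → (A=0, B=4, C=1, D=3, E=3, F=4, G=1)
step 4: fire t5:  (A=0, B=4, C=1, D=3, E=3, F=4, G=1) → (A=0, B=3, C=1, D=3, E=3, F=4, G=1)
step 5: fire t5:  (A=0, B=3, C=1, D=3, E=3, F=4, G=1) → (A=0, B=2, C=1, D=3, E=3, F=4, G=1)

(A=0, B=2, C=1, D=3, E=3, F=4, G=1)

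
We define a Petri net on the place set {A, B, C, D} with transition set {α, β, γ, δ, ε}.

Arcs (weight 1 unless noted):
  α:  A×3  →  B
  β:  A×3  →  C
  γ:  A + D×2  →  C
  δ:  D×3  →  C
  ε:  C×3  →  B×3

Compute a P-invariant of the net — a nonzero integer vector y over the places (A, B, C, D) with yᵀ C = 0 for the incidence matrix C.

y = (A:1, B:3, C:3, D:1)

Incidence matrix C (rows=places, cols=transitions):
        α    β    γ    δ    ε
    A  -3   -3   -1    0    0
    B   1    0    0    0    3
    C   0    1    1    1   -3
    D   0    0   -2   -3    0

Candidate y = [1, 3, 3, 1]; check y·C column-wise:
  col α: 1·-3 + 3·1 + 3·0 + 1·0 = 0
  col β: 1·-3 + 3·0 + 3·1 + 1·0 = 0
  col γ: 1·-1 + 3·0 + 3·1 + 1·-2 = 0
  col δ: 1·0 + 3·0 + 3·1 + 1·-3 = 0
  col ε: 1·0 + 3·3 + 3·-3 + 1·0 = 0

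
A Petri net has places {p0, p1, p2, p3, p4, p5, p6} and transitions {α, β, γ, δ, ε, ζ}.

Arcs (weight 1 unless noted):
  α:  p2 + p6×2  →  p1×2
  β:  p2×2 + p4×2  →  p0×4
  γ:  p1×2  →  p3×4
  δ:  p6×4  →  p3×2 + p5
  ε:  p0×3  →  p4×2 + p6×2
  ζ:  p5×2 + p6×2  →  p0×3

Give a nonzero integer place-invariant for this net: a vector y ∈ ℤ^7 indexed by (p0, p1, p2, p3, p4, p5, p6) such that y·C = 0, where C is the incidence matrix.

Incidence matrix C (rows=places, cols=transitions):
        α    β    γ    δ    ε    ζ
   p0   0    4    0    0   -3    3
   p1   2    0   -2    0    0    0
   p2  -1   -2    0    0    0    0
   p3   0    0    4    2    0    0
   p4   0   -2    0    0    2    0
   p5   0    0    0    1    0   -2
   p6  -2    0    0   -4    2   -2

Candidate y = [2, 2, 2, 1, 2, 2, 1]; check y·C column-wise:
  col α: 2·0 + 2·2 + 2·-1 + 1·0 + 2·0 + 2·0 + 1·-2 = 0
  col β: 2·4 + 2·0 + 2·-2 + 1·0 + 2·-2 + 2·0 + 1·0 = 0
  col γ: 2·0 + 2·-2 + 2·0 + 1·4 + 2·0 + 2·0 + 1·0 = 0
  col δ: 2·0 + 2·0 + 2·0 + 1·2 + 2·0 + 2·1 + 1·-4 = 0
  col ε: 2·-3 + 2·0 + 2·0 + 1·0 + 2·2 + 2·0 + 1·2 = 0
  col ζ: 2·3 + 2·0 + 2·0 + 1·0 + 2·0 + 2·-2 + 1·-2 = 0

y = (p0:2, p1:2, p2:2, p3:1, p4:2, p5:2, p6:1)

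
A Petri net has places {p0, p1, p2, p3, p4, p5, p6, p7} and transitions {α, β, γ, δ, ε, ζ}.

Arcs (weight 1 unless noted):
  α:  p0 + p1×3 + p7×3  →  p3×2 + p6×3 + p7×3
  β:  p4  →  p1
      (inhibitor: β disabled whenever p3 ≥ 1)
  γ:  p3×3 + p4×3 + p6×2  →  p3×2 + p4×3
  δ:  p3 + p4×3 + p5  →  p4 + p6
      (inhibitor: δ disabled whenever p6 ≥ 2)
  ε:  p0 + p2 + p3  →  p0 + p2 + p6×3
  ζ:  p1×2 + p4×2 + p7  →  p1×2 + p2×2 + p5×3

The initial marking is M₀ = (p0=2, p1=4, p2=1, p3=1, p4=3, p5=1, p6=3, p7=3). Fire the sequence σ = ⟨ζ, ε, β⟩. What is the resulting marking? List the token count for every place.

(p0=2, p1=5, p2=3, p3=0, p4=0, p5=4, p6=6, p7=2)

step 1: fire ζ:  (p0=2, p1=4, p2=1, p3=1, p4=3, p5=1, p6=3, p7=3) → (p0=2, p1=4, p2=3, p3=1, p4=1, p5=4, p6=3, p7=2)
step 2: fire ε:  (p0=2, p1=4, p2=3, p3=1, p4=1, p5=4, p6=3, p7=2) → (p0=2, p1=4, p2=3, p3=0, p4=1, p5=4, p6=6, p7=2)
step 3: fire β:  (p0=2, p1=4, p2=3, p3=0, p4=1, p5=4, p6=6, p7=2) → (p0=2, p1=5, p2=3, p3=0, p4=0, p5=4, p6=6, p7=2)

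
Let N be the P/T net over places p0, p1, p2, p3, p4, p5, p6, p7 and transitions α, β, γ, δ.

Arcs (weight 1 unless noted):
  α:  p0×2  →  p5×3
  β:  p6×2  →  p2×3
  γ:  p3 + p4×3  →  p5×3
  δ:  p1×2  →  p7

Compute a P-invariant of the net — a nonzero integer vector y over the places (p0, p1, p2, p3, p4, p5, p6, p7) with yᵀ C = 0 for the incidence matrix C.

Incidence matrix C (rows=places, cols=transitions):
        α    β    γ    δ
   p0  -2    0    0    0
   p1   0    0    0   -2
   p2   0    3    0    0
   p3   0    0   -1    0
   p4   0    0   -3    0
   p5   3    0    3    0
   p6   0   -2    0    0
   p7   0    0    0    1

Candidate y = [0, 0, 0, 3, -1, 0, 0, 0]; check y·C column-wise:
  col α: 0·-2 + 3·0 + -1·0 + 0·3 = 0
  col β: 0·3 + 3·0 + -1·0 + 0·-2 = 0
  col γ: 3·-1 + -1·-3 + 0·3 = 0
  col δ: 0·-2 + 3·0 + -1·0 + 0·1 = 0

y = (p0:0, p1:0, p2:0, p3:3, p4:-1, p5:0, p6:0, p7:0)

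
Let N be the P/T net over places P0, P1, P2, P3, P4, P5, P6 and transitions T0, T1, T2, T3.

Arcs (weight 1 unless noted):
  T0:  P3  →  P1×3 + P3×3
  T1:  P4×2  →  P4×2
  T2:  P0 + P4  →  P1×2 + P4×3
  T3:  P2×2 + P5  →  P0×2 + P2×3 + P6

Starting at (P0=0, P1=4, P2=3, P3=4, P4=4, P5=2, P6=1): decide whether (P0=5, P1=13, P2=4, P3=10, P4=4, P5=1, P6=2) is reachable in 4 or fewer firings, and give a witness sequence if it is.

depth 0: 1 marking
depth 1: 3 markings reached so far
depth 2: 7 markings reached so far
depth 3: 13 markings reached so far
depth 4: 20 markings reached so far
target is not among the 20 markings reachable within 4 steps

NO — not reachable within 4 firings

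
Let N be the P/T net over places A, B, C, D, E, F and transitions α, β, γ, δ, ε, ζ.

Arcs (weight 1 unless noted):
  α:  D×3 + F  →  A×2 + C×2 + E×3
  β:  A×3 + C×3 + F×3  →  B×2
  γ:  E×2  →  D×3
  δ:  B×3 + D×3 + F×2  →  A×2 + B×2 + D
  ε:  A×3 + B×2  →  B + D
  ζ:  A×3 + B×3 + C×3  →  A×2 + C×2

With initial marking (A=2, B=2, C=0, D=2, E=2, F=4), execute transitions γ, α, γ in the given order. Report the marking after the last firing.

step 1: fire γ:  (A=2, B=2, C=0, D=2, E=2, F=4) → (A=2, B=2, C=0, D=5, E=0, F=4)
step 2: fire α:  (A=2, B=2, C=0, D=5, E=0, F=4) → (A=4, B=2, C=2, D=2, E=3, F=3)
step 3: fire γ:  (A=4, B=2, C=2, D=2, E=3, F=3) → (A=4, B=2, C=2, D=5, E=1, F=3)

(A=4, B=2, C=2, D=5, E=1, F=3)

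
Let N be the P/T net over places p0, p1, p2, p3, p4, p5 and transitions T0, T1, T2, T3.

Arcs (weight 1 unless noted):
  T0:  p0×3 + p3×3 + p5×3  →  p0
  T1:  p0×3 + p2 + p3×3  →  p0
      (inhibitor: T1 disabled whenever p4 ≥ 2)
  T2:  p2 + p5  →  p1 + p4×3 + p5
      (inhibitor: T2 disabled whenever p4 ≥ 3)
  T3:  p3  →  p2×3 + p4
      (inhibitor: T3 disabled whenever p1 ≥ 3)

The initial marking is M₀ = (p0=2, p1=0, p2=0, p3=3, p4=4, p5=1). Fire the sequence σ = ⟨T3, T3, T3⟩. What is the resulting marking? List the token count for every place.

step 1: fire T3:  (p0=2, p1=0, p2=0, p3=3, p4=4, p5=1) → (p0=2, p1=0, p2=3, p3=2, p4=5, p5=1)
step 2: fire T3:  (p0=2, p1=0, p2=3, p3=2, p4=5, p5=1) → (p0=2, p1=0, p2=6, p3=1, p4=6, p5=1)
step 3: fire T3:  (p0=2, p1=0, p2=6, p3=1, p4=6, p5=1) → (p0=2, p1=0, p2=9, p3=0, p4=7, p5=1)

(p0=2, p1=0, p2=9, p3=0, p4=7, p5=1)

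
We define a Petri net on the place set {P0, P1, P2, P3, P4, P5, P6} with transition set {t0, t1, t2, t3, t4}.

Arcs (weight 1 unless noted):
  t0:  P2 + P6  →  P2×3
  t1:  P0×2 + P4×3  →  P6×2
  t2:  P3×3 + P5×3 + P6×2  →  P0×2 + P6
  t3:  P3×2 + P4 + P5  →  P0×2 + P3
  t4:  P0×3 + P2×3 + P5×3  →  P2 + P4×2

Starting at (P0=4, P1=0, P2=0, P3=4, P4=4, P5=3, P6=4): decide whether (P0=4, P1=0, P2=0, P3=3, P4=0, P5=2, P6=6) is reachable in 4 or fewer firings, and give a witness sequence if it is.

step 1: fire t1:  (P0=4, P1=0, P2=0, P3=4, P4=4, P5=3, P6=4) → (P0=2, P1=0, P2=0, P3=4, P4=1, P5=3, P6=6)
step 2: fire t3:  (P0=2, P1=0, P2=0, P3=4, P4=1, P5=3, P6=6) → (P0=4, P1=0, P2=0, P3=3, P4=0, P5=2, P6=6)

YES — reachable via ⟨t1, t3⟩ (2 firings)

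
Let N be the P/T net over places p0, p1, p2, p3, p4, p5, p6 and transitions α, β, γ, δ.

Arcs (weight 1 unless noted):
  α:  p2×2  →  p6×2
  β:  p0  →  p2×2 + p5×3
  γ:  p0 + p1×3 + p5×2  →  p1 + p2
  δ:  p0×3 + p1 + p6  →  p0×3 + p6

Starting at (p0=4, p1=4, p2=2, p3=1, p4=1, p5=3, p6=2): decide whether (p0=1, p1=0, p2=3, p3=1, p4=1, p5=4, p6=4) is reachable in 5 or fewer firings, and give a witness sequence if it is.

NO — not reachable within 5 firings

depth 0: 1 marking
depth 1: 5 markings reached so far
depth 2: 13 markings reached so far
depth 3: 26 markings reached so far
depth 4: 44 markings reached so far
depth 5: 64 markings reached so far
target is not among the 64 markings reachable within 5 steps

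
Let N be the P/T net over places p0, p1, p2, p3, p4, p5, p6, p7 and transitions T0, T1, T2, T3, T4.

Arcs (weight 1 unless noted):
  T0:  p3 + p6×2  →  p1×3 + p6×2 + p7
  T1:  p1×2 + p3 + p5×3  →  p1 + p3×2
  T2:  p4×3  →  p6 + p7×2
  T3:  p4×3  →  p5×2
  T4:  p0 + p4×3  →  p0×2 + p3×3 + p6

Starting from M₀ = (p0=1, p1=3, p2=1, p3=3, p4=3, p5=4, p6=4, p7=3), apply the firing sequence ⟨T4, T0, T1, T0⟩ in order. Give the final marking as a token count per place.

step 1: fire T4:  (p0=1, p1=3, p2=1, p3=3, p4=3, p5=4, p6=4, p7=3) → (p0=2, p1=3, p2=1, p3=6, p4=0, p5=4, p6=5, p7=3)
step 2: fire T0:  (p0=2, p1=3, p2=1, p3=6, p4=0, p5=4, p6=5, p7=3) → (p0=2, p1=6, p2=1, p3=5, p4=0, p5=4, p6=5, p7=4)
step 3: fire T1:  (p0=2, p1=6, p2=1, p3=5, p4=0, p5=4, p6=5, p7=4) → (p0=2, p1=5, p2=1, p3=6, p4=0, p5=1, p6=5, p7=4)
step 4: fire T0:  (p0=2, p1=5, p2=1, p3=6, p4=0, p5=1, p6=5, p7=4) → (p0=2, p1=8, p2=1, p3=5, p4=0, p5=1, p6=5, p7=5)

(p0=2, p1=8, p2=1, p3=5, p4=0, p5=1, p6=5, p7=5)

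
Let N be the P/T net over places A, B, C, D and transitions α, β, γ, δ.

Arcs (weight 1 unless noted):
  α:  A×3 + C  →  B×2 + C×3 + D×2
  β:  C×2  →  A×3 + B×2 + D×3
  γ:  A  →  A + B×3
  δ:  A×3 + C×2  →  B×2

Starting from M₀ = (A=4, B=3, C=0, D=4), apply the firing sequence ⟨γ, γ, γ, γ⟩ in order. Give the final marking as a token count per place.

step 1: fire γ:  (A=4, B=3, C=0, D=4) → (A=4, B=6, C=0, D=4)
step 2: fire γ:  (A=4, B=6, C=0, D=4) → (A=4, B=9, C=0, D=4)
step 3: fire γ:  (A=4, B=9, C=0, D=4) → (A=4, B=12, C=0, D=4)
step 4: fire γ:  (A=4, B=12, C=0, D=4) → (A=4, B=15, C=0, D=4)

(A=4, B=15, C=0, D=4)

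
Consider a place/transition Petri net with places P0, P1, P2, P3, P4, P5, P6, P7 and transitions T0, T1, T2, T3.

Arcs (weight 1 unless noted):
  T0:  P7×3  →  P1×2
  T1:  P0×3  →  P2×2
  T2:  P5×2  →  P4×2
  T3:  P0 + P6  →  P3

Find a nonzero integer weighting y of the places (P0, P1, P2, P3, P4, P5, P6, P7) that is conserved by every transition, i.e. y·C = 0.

y = (P0:2, P1:0, P2:3, P3:2, P4:0, P5:0, P6:0, P7:0)

Incidence matrix C (rows=places, cols=transitions):
       T0   T1   T2   T3
   P0   0   -3    0   -1
   P1   2    0    0    0
   P2   0    2    0    0
   P3   0    0    0    1
   P4   0    0    2    0
   P5   0    0   -2    0
   P6   0    0    0   -1
   P7  -3    0    0    0

Candidate y = [2, 0, 3, 2, 0, 0, 0, 0]; check y·C column-wise:
  col T0: 2·0 + 0·2 + 3·0 + 2·0 + 0·-3 = 0
  col T1: 2·-3 + 3·2 + 2·0 = 0
  col T2: 2·0 + 3·0 + 2·0 + 0·2 + 0·-2 = 0
  col T3: 2·-1 + 3·0 + 2·1 + 0·-1 = 0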